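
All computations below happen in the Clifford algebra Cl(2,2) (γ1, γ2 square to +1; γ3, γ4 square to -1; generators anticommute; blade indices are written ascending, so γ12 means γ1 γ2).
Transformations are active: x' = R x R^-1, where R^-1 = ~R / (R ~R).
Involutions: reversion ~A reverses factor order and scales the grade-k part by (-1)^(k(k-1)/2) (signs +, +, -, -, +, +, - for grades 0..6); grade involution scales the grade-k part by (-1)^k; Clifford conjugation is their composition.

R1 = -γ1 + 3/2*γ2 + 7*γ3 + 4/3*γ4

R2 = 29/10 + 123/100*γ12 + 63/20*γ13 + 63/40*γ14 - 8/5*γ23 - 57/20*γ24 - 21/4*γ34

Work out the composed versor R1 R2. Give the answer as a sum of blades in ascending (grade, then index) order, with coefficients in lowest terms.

Distribute over the terms of R1 (each basis-blade product reordered to ascending indices, repeated generators contracted through their squares):
(-γ1) R2 = -29/10*γ1 - 123/100*γ2 - 63/20*γ3 - 63/40*γ4 + 8/5*γ123 + 57/20*γ124 + 21/4*γ134
(3/2*γ2) R2 = -369/200*γ1 + 87/20*γ2 - 12/5*γ3 - 171/40*γ4 - 189/40*γ123 - 189/80*γ124 - 63/8*γ234
(7*γ3) R2 = 441/20*γ1 - 56/5*γ2 + 203/10*γ3 + 147/4*γ4 + 861/100*γ123 - 441/40*γ134 + 399/20*γ234
(4/3*γ4) R2 = 21/10*γ1 - 19/5*γ2 - 7*γ3 + 58/15*γ4 + 41/25*γ124 + 21/5*γ134 - 32/15*γ234
Summing the partial products and collecting blades:
Answer: 3881/200*γ1 - 297/25*γ2 + 31/4*γ3 + 1043/30*γ4 + 1097/200*γ123 + 851/400*γ124 - 63/40*γ134 + 1193/120*γ234


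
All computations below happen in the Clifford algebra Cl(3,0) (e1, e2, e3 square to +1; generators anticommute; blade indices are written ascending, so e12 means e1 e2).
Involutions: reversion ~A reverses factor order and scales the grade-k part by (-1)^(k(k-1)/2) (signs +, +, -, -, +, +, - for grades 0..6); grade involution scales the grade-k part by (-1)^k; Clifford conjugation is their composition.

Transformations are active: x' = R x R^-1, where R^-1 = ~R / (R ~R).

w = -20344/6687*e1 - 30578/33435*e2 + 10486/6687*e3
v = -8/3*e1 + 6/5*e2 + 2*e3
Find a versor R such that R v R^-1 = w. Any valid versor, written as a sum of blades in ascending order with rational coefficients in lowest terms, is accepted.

Here q(v) = q(w) = 2824/225; the classical choice R = v + w = -38176/6687*e1 + 9544/33435*e2 + 23860/6687*e3 then realises v -> w under the sandwich.
Answer: -38176/6687*e1 + 9544/33435*e2 + 23860/6687*e3


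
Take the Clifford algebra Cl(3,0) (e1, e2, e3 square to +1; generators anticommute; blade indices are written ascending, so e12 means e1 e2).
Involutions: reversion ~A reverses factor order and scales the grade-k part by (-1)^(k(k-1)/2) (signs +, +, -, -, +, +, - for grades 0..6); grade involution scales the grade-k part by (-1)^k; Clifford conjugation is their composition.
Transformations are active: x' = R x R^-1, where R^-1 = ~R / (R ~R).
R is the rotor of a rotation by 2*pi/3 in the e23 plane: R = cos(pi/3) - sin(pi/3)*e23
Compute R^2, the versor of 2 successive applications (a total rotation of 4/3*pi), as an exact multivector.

The rotor phase is half the rotation angle and phases add under composition, so 2 steps in the e23 plane accumulate phase 2*(pi/3) = 2*pi/3: R^2 = cos(2*pi/3) - sin(2*pi/3)*e23.
cos(2*pi/3) = -1/2 and sin(2*pi/3) = sqrt(3)/2, so R^2 = -1/2 - sqrt(3)/2*e23. The net rotation is 4/3*pi; the rotor keeps the half-angle phase exactly.
Answer: -1/2 - sqrt(3)/2*e23


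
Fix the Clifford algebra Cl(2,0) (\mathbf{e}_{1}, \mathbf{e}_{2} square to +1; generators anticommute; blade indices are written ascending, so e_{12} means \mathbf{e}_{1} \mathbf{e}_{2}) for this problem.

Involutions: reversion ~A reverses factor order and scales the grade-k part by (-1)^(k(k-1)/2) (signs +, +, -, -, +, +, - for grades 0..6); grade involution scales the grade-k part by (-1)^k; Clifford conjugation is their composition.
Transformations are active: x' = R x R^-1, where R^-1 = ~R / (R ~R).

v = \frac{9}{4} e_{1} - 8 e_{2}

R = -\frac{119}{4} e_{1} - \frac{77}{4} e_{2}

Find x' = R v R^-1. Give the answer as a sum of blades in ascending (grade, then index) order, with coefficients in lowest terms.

~R = -\frac{119}{4} e_{1} - \frac{77}{4} e_{2}, and R ~R = \frac{10045}{8}, so R^-1 = ~R / (\frac{10045}{8}).
R v = \frac{1393}{16} + \frac{4501}{16} e_{12}
Answer: -\frac{1307}{205} e_{1} + \frac{4371}{820} e_{2}


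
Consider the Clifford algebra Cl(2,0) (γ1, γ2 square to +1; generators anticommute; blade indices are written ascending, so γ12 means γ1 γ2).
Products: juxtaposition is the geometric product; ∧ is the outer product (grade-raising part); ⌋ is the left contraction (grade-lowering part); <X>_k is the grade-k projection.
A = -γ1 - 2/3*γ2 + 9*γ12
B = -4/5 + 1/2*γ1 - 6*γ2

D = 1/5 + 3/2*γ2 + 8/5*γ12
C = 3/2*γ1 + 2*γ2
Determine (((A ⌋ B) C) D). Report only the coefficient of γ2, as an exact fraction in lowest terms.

step 1: 7/2
step 2: 21/4*γ1 + 7*γ2
step 3: 21/2 - 203/20*γ1 + 49/5*γ2 + 63/8*γ12
Answer: 49/5


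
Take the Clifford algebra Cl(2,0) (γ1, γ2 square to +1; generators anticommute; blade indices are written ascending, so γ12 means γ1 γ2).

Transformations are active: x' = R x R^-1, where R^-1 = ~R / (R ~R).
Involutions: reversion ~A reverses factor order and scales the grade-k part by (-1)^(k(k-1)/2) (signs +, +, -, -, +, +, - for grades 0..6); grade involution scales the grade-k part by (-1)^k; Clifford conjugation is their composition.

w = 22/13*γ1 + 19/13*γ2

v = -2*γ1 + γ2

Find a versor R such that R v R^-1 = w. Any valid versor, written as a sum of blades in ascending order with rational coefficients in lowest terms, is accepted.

Why this works: both vectors square to 5, so q(v) = q(w) and R = v + w = -4/13*γ1 + 32/13*γ2 carries v to w — its own direction survives, the complement (v - w)/2 flips.
Answer: -4/13*γ1 + 32/13*γ2


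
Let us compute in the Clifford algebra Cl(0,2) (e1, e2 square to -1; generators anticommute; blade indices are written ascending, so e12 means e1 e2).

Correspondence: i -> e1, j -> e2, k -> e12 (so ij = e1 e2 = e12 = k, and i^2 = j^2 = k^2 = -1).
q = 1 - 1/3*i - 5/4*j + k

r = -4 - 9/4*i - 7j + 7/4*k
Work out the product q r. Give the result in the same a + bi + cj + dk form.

In blades: q = 1 - 1/3*e1 - 5/4*e2 + e12, r = -4 - 9/4*e1 - 7*e2 + 7/4*e12.
Distribute q over r term by term (generator squares from the signature, products reordered to ascending indices): (1)*r = -4 - 9/4*e1 - 7*e2 + 7/4*e12; (-1/3*e1)*r = -3/4 + 4/3*e1 + 7/12*e2 + 7/3*e12; (-5/4*e2)*r = -35/4 - 35/16*e1 + 5*e2 - 45/16*e12; (e12)*r = -7/4 + 7*e1 - 9/4*e2 - 4*e12.
Sum: -61/4 + 187/48*e1 - 11/3*e2 - 131/48*e12; translating back through the correspondence:
Answer: -61/4 + 187/48*i - 11/3*j - 131/48*k


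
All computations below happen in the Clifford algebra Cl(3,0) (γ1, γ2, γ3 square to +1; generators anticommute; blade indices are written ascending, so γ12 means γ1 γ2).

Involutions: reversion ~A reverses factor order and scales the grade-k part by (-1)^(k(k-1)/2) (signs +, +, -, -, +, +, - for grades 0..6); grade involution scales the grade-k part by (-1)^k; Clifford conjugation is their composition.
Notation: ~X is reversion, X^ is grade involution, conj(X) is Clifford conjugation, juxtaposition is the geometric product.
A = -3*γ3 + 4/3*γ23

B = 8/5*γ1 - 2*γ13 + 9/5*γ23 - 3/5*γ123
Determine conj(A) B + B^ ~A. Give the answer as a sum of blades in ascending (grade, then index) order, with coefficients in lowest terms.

first term: 12/5 + 26/5*γ1 - 27/5*γ2 + 13/15*γ12 - 24/5*γ13 - 32/15*γ123
second term: 12/5 + 34/5*γ1 - 27/5*γ2 - 67/15*γ12 + 24/5*γ13 + 32/15*γ123
Answer: 24/5 + 12*γ1 - 54/5*γ2 - 18/5*γ12


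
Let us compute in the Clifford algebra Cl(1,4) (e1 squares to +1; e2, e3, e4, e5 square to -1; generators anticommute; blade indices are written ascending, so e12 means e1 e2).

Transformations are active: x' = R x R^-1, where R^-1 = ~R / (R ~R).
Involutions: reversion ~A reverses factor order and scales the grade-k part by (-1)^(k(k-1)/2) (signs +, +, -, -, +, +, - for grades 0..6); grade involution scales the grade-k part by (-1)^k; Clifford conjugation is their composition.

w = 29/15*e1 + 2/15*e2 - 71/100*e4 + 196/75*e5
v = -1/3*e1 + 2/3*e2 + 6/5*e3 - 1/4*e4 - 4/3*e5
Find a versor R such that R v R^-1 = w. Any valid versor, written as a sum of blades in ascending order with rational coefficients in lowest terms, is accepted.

Here q(v) = q(w) = -13009/3600; the classical choice R = v + w = 8/5*e1 + 4/5*e2 + 6/5*e3 - 24/25*e4 + 32/25*e5 then realises v -> w under the sandwich.
Answer: 8/5*e1 + 4/5*e2 + 6/5*e3 - 24/25*e4 + 32/25*e5


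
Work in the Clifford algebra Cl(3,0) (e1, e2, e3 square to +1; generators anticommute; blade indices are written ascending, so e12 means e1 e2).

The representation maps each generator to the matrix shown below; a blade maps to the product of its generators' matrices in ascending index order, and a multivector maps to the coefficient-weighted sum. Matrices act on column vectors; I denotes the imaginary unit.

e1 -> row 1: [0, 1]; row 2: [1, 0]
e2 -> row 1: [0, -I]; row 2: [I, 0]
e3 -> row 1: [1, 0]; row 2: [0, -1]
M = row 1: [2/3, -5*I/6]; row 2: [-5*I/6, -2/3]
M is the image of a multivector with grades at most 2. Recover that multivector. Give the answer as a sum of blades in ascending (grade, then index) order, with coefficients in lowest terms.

Method: 1, rho(e1), rho(e2), rho(e3) form a trace-orthogonal basis of the 2x2 complex matrices (tr(X Y) = 2 if X = Y, else 0), so M = m0*1 + m1*rho(e1) + m2*rho(e2) + m3*rho(e3) with m0 = tr(M)/2 = 0, m1 = tr(M rho(e1))/2 = -5*I/6, m2 = tr(M rho(e2))/2 = 0, m3 = tr(M rho(e3))/2 = 2/3.
Multiplying table entries, the bivector images are rho(e12) = I*rho(e3), rho(e13) = -I*rho(e2), rho(e23) = I*rho(e1); with real blade coefficients the real parts of m0..m3 are the coefficients of 1, e1, e2, e3 and the imaginary parts give the bivectors (e23: Im m1, e13: -Im m2, e12: Im m3).
Answer: 2/3*e3 - 5/6*e23


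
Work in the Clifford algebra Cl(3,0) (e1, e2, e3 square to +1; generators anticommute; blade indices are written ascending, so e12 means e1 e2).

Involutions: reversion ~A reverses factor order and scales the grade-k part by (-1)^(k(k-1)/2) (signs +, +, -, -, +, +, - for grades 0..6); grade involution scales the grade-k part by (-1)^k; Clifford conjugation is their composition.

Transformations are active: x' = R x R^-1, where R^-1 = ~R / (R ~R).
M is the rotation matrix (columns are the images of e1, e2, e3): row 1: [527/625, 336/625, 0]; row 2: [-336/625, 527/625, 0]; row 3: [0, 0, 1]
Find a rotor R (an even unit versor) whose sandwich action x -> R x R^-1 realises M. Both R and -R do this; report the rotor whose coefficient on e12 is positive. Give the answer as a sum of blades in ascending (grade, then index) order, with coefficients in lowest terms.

Method: write R = a + b12*e12 + b13*e13 + b23*e23 with a^2 + b12^2 + b13^2 + b23^2 = 1 (so R^-1 = ~R). Expanding the columns R e_j ~R gives tr M = 4a^2 - 1 and, from the antisymmetric part, M21 - M12 = -4a*b12, M13 - M31 = 4a*b13, M32 - M23 = -4a*b23.
Here tr M = 1679/625, so a^2 = (1 + tr M)/4 = 576/625 and a = ±24/25. Taking a = 24/25: M21 - M12 = -672/625, M13 - M31 = 0, M32 - M23 = 0, giving b12 = 7/25, b13 = 0, b23 = 0, i.e. R = 24/25 + 7/25*e12.
Its e12 coefficient is already positive.
Answer: 24/25 + 7/25*e12. Recall the cover is two-to-one: with M of trace 1679/625, both preimages act alike, and the stated e12 sign chooses the sheet.


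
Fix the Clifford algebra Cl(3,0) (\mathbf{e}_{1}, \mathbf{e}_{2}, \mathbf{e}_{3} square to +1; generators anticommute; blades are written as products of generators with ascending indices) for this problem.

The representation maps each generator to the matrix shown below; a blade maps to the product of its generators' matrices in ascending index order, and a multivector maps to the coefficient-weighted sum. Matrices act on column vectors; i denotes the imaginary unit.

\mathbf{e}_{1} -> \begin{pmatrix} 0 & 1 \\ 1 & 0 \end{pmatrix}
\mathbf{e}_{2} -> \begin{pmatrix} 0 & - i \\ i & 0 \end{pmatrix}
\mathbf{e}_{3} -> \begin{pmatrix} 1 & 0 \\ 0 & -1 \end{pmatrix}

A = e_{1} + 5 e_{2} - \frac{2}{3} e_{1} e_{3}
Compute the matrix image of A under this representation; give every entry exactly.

Bivector images (products of the table entries): rho(e_{1} e_{3}) = rho(\mathbf{e}_{1})rho(\mathbf{e}_{3}) = \begin{pmatrix} 0 & -1 \\ 1 & 0 \end{pmatrix}.
M = (1)*rho(e_{1}) + (5)*rho(e_{2}) + (-\frac{2}{3})*rho(e_{1} e_{3}), summed entrywise:
Answer: \begin{pmatrix} 0 & \frac{5}{3} - 5 i \\ \frac{1}{3} + 5 i & 0 \end{pmatrix}


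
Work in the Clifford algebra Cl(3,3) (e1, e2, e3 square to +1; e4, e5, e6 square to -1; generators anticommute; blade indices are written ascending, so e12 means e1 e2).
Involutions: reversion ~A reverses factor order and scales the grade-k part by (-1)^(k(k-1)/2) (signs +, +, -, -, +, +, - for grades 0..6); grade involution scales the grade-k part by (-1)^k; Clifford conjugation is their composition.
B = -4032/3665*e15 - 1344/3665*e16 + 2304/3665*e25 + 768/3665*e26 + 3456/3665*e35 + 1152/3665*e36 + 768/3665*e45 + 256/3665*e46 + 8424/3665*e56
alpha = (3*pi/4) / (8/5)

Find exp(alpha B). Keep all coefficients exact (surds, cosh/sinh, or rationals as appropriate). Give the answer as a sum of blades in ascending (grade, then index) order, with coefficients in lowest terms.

B^2 term by term: the squares give (-4032/3665)^2*(e15)^2 + (-1344/3665)^2*(e16)^2 + (2304/3665)^2*(e25)^2 + (768/3665)^2*(e26)^2 + (3456/3665)^2*(e35)^2 + (1152/3665)^2*(e36)^2 + (768/3665)^2*(e45)^2 + (256/3665)^2*(e46)^2 + (8424/3665)^2*(e56)^2 = 16257024/13432225*(+1) + 1806336/13432225*(+1) + 5308416/13432225*(+1) + 589824/13432225*(+1) + 11943936/13432225*(+1) + 1327104/13432225*(+1) + 589824/13432225*(-1) + 65536/13432225*(-1) + 70963776/13432225*(-1) = -64/25 (each basis 2-blade squares to minus the product of its generators' squares); cross terms between blades sharing an index anticommute and cancel; the commuting (index-disjoint) pairs give grade-4 terms 2*c*c'*(blade product), which cancel blade by blade — e1256: 6193152/13432225 - 6193152/13432225 = 0; e1356: 9289728/13432225 - 9289728/13432225 = 0; e1456: 2064384/13432225 - 2064384/13432225 = 0; e2356: -5308416/13432225 + 5308416/13432225 = 0; e2456: -1179648/13432225 + 1179648/13432225 = 0; e3456: -1769472/13432225 + 1769472/13432225 = 0 — confirming B is simple. So B^2 = -64/25.
B^2 = -64/25 — B^2 < 0, so the exponential closes trigonometrically: l = 8/5, alpha*l = 3*pi/4, so exp(alpha B) = cos(3*pi/4) + (sin(3*pi/4)/(8/5))*B = -sqrt(2)/2 + (5*sqrt(2)/16)*B.
Answer: -sqrt(2)/2 - 252*sqrt(2)/733*e15 - 84*sqrt(2)/733*e16 + 144*sqrt(2)/733*e25 + 48*sqrt(2)/733*e26 + 216*sqrt(2)/733*e35 + 72*sqrt(2)/733*e36 + 48*sqrt(2)/733*e45 + 16*sqrt(2)/733*e46 + 1053*sqrt(2)/1466*e56


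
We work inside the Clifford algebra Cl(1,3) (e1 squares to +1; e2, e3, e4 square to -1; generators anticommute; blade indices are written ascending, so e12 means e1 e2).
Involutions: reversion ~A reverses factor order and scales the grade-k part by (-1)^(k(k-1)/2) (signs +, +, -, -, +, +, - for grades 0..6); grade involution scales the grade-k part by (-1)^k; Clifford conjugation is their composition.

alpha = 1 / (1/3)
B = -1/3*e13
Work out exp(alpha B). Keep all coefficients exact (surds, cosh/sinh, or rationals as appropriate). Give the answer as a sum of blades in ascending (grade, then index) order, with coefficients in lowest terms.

B^2 = (-1/3)^2*(e13)^2 = 1/9*(+1) = 1/9 (a basis 2-blade squares to minus the product of its generators' squares).
B^2 = 1/9 — the series telescopes hyperbolically here: l = 1/3, alpha*l = 1, so exp(alpha B) = cosh(1) + (sinh(1)/(1/3))*B = cosh(1) + (3*sinh(1))*B.
Answer: cosh(1) - sinh(1)*e13


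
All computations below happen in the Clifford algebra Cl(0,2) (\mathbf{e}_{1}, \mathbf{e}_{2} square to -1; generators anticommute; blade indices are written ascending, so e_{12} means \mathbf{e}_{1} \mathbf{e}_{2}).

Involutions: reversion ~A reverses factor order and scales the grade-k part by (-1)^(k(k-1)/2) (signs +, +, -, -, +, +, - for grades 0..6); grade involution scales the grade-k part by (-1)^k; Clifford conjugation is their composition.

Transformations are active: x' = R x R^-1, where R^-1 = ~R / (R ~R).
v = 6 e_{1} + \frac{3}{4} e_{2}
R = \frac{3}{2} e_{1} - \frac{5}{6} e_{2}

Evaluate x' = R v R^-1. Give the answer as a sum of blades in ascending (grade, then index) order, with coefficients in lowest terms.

~R = \frac{3}{2} e_{1} - \frac{5}{6} e_{2}, and R ~R = -\frac{53}{18}, so R^-1 = ~R / (-\frac{53}{18}).
R v = -\frac{67}{8} + \frac{49}{8} e_{12}
Answer: \frac{537}{212} e_{1} - \frac{291}{53} e_{2}


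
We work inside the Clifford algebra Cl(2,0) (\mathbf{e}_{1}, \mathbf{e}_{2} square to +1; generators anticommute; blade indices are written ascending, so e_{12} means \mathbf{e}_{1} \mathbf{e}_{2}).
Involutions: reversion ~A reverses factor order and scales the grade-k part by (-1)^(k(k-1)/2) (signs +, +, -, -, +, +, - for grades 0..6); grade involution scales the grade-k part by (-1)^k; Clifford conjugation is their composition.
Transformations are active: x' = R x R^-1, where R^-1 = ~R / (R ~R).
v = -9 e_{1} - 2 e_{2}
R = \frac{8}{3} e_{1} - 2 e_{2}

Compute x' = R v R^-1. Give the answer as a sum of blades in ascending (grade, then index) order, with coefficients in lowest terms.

~R = \frac{8}{3} e_{1} - 2 e_{2}, and R ~R = \frac{100}{9}, so R^-1 = ~R / (\frac{100}{9}).
R v = -20 - \frac{70}{3} e_{12}
Answer: -\frac{3}{5} e_{1} + \frac{46}{5} e_{2}


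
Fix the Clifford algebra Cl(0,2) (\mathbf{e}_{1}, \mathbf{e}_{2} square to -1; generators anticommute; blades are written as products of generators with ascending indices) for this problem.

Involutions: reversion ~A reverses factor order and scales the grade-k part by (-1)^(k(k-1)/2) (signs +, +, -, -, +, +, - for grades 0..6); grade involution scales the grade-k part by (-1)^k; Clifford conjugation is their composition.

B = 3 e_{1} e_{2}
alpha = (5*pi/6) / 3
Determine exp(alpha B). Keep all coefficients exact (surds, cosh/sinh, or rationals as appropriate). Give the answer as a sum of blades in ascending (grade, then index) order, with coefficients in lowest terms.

B^2 = (3)^2*(e_{1} e_{2})^2 = 9*(-1) = -9 (a basis 2-blade squares to minus the product of its generators' squares).
B^2 = -9 — the negative square puts this in the circular regime; l = 3, alpha*l = \frac{5 \pi}{6}, so exp(alpha B) = cos(\frac{5 \pi}{6}) + (sin(\frac{5 \pi}{6})/3)*B = - \frac{\sqrt{3}}{2} + (\frac{1}{6})*B.
Answer: - \frac{\sqrt{3}}{2} + \frac{1}{2} e_{1} e_{2}


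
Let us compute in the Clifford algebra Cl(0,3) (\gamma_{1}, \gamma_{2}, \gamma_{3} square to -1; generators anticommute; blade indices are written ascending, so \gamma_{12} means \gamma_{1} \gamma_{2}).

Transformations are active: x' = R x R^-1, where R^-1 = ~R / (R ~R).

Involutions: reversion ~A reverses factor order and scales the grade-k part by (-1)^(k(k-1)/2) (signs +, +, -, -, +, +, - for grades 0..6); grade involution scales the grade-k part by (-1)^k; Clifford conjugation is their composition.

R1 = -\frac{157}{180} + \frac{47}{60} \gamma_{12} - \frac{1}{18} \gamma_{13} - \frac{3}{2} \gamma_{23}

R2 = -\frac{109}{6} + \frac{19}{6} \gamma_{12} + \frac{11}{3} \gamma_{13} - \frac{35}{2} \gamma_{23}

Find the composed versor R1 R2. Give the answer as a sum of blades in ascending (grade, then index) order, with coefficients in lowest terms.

Distribute over the terms of R1 (each basis-blade product reordered to ascending indices, repeated generators contracted through their squares):
(-\frac{157}{180}) R2 = \frac{17113}{1080} - \frac{2983}{1080} \gamma_{12} - \frac{1727}{540} \gamma_{13} + \frac{1099}{72} \gamma_{23}
(\frac{47}{60} \gamma_{12}) R2 = -\frac{893}{360} - \frac{5123}{360} \gamma_{12} + \frac{329}{24} \gamma_{13} + \frac{517}{180} \gamma_{23}
(-\frac{1}{18} \gamma_{13}) R2 = \frac{11}{54} + \frac{35}{36} \gamma_{12} + \frac{109}{108} \gamma_{13} + \frac{19}{108} \gamma_{23}
(-\frac{3}{2} \gamma_{23}) R2 = -\frac{105}{4} + \frac{11}{2} \gamma_{12} - \frac{19}{4} \gamma_{13} + \frac{109}{4} \gamma_{23}
Summing the partial products and collecting blades:
Answer: -\frac{1712}{135} - \frac{5681}{540} \gamma_{12} + \frac{2437}{360} \gamma_{13} + \frac{49207}{1080} \gamma_{23}


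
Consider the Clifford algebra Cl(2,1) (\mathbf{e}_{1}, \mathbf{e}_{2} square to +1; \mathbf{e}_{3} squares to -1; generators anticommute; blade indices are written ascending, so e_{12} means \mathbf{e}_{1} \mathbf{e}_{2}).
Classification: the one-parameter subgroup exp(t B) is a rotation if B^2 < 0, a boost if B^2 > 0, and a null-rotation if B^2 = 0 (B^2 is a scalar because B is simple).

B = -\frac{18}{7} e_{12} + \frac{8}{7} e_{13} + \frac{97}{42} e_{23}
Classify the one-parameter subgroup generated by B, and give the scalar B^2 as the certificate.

B^2 term by term: the squares give (-\frac{18}{7})^2*(e_{12})^2 + (\frac{8}{7})^2*(e_{13})^2 + (\frac{97}{42})^2*(e_{23})^2 = \frac{324}{49}*(-1) + \frac{64}{49}*(+1) + \frac{9409}{1764}*(+1) = \frac{1}{36} (each basis 2-blade squares to minus the product of its generators' squares); cross terms between blades sharing an index anticommute and cancel. So B^2 = \frac{1}{36}.
Answer: boost, certificate B^2 = \frac{1}{36}. Because \frac{1}{36} is invariant under every versor sandwich, the classification follows from its sign alone.


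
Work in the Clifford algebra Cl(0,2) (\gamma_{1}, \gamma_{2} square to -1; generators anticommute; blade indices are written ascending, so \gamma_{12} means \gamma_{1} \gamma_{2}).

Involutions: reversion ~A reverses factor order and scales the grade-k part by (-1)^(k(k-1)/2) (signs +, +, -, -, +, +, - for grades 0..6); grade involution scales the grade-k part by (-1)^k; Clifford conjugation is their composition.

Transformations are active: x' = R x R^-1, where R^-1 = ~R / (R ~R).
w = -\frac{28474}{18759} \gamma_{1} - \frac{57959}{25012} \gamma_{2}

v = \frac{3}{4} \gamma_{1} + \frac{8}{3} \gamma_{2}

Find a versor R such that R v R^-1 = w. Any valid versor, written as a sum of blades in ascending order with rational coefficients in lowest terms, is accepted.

Construction: equal norms (both -\frac{1105}{144}) license R = v + w = -\frac{57619}{75036} \gamma_{1} + \frac{26219}{75036} \gamma_{2} — nothing changes along that direction, while (v - w)/2 changes sign, so v maps onto w.
Answer: -\frac{57619}{75036} \gamma_{1} + \frac{26219}{75036} \gamma_{2}


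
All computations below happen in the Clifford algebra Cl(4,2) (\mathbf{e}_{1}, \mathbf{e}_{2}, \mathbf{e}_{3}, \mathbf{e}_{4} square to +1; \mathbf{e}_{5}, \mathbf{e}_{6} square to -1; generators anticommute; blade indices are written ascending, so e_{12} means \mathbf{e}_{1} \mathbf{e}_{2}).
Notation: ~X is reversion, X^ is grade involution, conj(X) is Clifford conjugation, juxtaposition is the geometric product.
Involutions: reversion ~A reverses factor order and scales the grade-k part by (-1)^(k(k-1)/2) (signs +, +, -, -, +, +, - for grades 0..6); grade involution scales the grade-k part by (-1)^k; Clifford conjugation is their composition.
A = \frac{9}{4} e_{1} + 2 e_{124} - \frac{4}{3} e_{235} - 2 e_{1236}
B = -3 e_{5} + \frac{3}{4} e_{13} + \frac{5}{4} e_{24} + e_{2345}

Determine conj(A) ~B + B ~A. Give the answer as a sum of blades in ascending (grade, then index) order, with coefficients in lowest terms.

first term: \frac{5}{2} e_{1} + \frac{27}{16} e_{3} + \frac{4}{3} e_{4} + \frac{27}{4} e_{15} - 4 e_{23} + \frac{3}{2} e_{26} + \frac{45}{16} e_{124} + e_{125} + 2 e_{135} + \frac{3}{2} e_{234} - \frac{5}{3} e_{345} - 6 e_{1245} - \frac{5}{2} e_{1346} + 2 e_{1456} - \frac{9}{4} e_{12345} - 6 e_{12356}
second term: \frac{5}{2} e_{1} - \frac{27}{16} e_{3} + \frac{4}{3} e_{4} + \frac{27}{4} e_{15} + 4 e_{23} - \frac{3}{2} e_{26} + \frac{45}{16} e_{124} - e_{125} - 2 e_{135} - \frac{3}{2} e_{234} + \frac{5}{3} e_{345} - 6 e_{1245} - \frac{5}{2} e_{1346} + 2 e_{1456} + \frac{9}{4} e_{12345} - 6 e_{12356}
Answer: 5 e_{1} + \frac{8}{3} e_{4} + \frac{27}{2} e_{15} + \frac{45}{8} e_{124} - 12 e_{1245} - 5 e_{1346} + 4 e_{1456} - 12 e_{12356}


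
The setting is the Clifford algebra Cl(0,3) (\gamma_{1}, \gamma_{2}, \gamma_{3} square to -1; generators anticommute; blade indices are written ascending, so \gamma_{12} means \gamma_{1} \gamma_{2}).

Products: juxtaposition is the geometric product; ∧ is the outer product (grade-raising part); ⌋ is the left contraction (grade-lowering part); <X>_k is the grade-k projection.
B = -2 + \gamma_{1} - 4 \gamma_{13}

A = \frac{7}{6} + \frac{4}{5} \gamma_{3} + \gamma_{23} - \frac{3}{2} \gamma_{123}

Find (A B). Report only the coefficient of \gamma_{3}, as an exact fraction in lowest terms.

step 1: -\frac{7}{3} - \frac{61}{30} \gamma_{1} + 6 \gamma_{2} - \frac{8}{5} \gamma_{3} + 4 \gamma_{12} - \frac{82}{15} \gamma_{13} - \frac{1}{2} \gamma_{23} + 4 \gamma_{123}
Answer: -\frac{8}{5}


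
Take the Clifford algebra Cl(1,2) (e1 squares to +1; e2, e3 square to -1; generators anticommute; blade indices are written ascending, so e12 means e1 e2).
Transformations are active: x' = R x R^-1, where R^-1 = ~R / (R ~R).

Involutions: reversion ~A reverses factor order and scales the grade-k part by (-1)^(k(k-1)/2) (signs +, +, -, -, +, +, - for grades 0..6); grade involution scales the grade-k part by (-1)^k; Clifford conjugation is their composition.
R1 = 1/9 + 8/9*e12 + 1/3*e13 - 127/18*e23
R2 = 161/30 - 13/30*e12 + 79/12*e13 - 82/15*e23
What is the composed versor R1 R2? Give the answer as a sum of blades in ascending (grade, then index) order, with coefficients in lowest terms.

Distribute over the terms of R1 (each basis-blade product reordered to ascending indices, repeated generators contracted through their squares):
(1/9) R2 = 161/270 - 13/270*e12 + 79/108*e13 - 82/135*e23
(8/9*e12) R2 = -52/135 + 644/135*e12 + 656/135*e13 - 158/27*e23
(1/3*e13) R2 = 79/36 - 82/45*e12 + 161/90*e13 - 13/90*e23
(-127/18*e23) R2 = -5207/135 + 10033/216*e12 + 1651/540*e13 - 20447/540*e23
Summing the partial products and collecting blades:
Answer: -19529/540 + 53297/1080*e12 + 1409/135*e13 - 24013/540*e23


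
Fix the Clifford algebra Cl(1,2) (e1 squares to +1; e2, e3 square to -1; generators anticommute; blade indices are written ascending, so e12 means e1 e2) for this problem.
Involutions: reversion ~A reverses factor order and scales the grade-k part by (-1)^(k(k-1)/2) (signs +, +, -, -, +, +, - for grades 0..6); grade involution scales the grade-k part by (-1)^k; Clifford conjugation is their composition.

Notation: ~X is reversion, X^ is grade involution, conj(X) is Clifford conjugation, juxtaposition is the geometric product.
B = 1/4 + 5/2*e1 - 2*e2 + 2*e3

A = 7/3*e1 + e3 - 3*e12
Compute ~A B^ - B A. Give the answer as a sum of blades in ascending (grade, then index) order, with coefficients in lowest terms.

first term: -23/6 - 65/12*e1 + 15/2*e2 + 1/4*e3 + 65/12*e12 - 13/6*e13 - 2*e23 - 6*e123
second term: 23/6 + 79/12*e1 - 15/2*e2 + 1/4*e3 + 47/12*e12 - 13/6*e13 - 2*e23 - 6*e123
Answer: -23/3 - 12*e1 + 15*e2 + 3/2*e12


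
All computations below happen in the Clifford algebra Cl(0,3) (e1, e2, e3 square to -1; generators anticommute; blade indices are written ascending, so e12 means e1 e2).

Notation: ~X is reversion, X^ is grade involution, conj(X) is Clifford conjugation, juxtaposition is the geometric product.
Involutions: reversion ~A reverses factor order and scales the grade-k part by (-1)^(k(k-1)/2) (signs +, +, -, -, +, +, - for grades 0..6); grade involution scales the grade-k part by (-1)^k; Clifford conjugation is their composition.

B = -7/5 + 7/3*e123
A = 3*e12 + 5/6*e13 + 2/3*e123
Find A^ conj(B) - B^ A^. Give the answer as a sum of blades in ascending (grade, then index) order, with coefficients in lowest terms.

first term: -14/9 + 35/18*e2 - 7*e3 - 21/5*e12 - 7/6*e13 + 14/15*e123
second term: 14/9 - 35/18*e2 + 7*e3 - 21/5*e12 - 7/6*e13 + 14/15*e123
Answer: -28/9 + 35/9*e2 - 14*e3


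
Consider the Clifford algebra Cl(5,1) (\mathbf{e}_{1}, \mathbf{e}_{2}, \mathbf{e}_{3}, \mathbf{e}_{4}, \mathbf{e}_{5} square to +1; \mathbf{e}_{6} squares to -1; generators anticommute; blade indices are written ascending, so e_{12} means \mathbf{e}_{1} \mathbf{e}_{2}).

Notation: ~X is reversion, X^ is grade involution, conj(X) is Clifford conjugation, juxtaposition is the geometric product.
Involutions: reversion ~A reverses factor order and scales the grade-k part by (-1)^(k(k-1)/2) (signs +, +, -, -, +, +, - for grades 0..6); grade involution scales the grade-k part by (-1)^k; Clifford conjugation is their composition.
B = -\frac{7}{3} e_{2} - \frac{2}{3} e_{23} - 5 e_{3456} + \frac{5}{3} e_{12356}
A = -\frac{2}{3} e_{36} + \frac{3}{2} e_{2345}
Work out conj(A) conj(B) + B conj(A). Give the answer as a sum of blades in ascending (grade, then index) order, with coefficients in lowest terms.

first term: \frac{127}{18} e_{26} - \frac{13}{3} e_{45} + \frac{10}{9} e_{125} + \frac{5}{2} e_{146} + \frac{14}{9} e_{236} - \frac{7}{2} e_{345}
second term: -\frac{143}{18} e_{26} - \frac{7}{3} e_{45} - \frac{10}{9} e_{125} + \frac{5}{2} e_{146} - \frac{14}{9} e_{236} - \frac{7}{2} e_{345}
Answer: -\frac{8}{9} e_{26} - \frac{20}{3} e_{45} + 5 e_{146} - 7 e_{345}


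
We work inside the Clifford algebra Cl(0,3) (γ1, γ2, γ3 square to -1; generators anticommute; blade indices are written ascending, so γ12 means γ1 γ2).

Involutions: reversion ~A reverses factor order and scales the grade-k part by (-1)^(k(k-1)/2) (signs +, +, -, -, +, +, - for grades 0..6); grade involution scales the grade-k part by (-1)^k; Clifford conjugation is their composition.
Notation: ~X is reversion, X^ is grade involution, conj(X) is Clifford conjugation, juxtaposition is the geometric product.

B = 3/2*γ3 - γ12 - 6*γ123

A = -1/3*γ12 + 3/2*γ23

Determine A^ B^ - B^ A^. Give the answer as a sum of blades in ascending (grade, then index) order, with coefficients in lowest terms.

first term: -1/3 - 9*γ1 + 9/4*γ2 + 2*γ3 - 3/2*γ13 + 1/2*γ123
second term: -1/3 - 9*γ1 - 9/4*γ2 + 2*γ3 + 3/2*γ13 + 1/2*γ123
Answer: 9/2*γ2 - 3*γ13


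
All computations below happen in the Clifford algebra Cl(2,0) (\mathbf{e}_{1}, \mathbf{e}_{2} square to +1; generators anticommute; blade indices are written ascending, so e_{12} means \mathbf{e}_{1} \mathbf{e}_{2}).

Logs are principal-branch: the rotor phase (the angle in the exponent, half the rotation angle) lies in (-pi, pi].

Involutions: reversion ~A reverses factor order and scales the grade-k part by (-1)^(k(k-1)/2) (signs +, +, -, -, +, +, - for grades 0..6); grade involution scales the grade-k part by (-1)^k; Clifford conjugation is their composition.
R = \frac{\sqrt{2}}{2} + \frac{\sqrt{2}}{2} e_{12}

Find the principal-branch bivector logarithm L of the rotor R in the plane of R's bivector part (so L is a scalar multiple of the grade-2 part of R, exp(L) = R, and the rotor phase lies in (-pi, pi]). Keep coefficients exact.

The scalar part of R is \frac{\sqrt{2}}{2}, so the principal-branch rotor phase is pinned; divide the bivector part by its sine to get the unit plane — L is the phase times that plane.
Concretely: cos(phase) = \frac{\sqrt{2}}{2} gives phase = ±\frac{\pi}{4}, and since phase/sin(phase) is even the sign is immaterial: L = (phase/sin(phase)) * <R>_2 = (\frac{\sqrt{2} \pi}{4}) * <R>_2.
Answer: \frac{\pi}{4} e_{12}


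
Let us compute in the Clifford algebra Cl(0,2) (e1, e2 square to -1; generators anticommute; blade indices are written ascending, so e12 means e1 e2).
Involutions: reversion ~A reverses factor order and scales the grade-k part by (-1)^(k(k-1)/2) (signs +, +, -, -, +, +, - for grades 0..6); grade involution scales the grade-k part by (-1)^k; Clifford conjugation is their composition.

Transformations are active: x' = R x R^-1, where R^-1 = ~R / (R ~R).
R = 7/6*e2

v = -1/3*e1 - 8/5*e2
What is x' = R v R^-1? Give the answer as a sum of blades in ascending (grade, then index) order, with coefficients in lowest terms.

~R = 7/6*e2, and R ~R = -49/36, so R^-1 = ~R / (-49/36).
R v = 28/15 + 7/18*e12
Answer: 1/3*e1 - 8/5*e2


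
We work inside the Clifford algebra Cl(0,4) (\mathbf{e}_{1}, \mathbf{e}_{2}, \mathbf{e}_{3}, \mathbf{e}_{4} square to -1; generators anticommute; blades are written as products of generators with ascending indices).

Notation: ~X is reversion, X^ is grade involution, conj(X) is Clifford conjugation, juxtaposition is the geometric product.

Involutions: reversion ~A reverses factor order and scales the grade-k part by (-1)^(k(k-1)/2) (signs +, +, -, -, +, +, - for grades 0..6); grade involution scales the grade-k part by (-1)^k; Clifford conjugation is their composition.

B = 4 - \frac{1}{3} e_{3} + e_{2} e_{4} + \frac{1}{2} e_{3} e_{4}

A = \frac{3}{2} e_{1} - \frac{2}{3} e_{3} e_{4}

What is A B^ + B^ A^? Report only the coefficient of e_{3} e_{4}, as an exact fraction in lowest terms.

first term: \frac{1}{3} + 6 e_{1} - \frac{2}{9} e_{4} + \frac{1}{2} e_{1} e_{3} + \frac{2}{3} e_{2} e_{3} - \frac{8}{3} e_{3} e_{4} + \frac{3}{2} e_{1} e_{2} e_{4} + \frac{3}{4} e_{1} e_{3} e_{4}
second term: \frac{1}{3} - 6 e_{1} + \frac{2}{9} e_{4} + \frac{1}{2} e_{1} e_{3} - \frac{2}{3} e_{2} e_{3} - \frac{8}{3} e_{3} e_{4} - \frac{3}{2} e_{1} e_{2} e_{4} - \frac{3}{4} e_{1} e_{3} e_{4}
Answer: -\frac{16}{3}


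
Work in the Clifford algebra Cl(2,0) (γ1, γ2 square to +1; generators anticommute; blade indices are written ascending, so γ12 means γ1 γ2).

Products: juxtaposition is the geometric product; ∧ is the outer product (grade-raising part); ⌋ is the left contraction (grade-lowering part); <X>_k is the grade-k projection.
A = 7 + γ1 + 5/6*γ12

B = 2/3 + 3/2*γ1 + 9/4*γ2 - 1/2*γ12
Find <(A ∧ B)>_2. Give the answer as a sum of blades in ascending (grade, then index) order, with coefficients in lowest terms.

step 1: 14/3 + 67/6*γ1 + 63/4*γ2 - 25/36*γ12
step 2: -25/36*γ12
Answer: -25/36*γ12


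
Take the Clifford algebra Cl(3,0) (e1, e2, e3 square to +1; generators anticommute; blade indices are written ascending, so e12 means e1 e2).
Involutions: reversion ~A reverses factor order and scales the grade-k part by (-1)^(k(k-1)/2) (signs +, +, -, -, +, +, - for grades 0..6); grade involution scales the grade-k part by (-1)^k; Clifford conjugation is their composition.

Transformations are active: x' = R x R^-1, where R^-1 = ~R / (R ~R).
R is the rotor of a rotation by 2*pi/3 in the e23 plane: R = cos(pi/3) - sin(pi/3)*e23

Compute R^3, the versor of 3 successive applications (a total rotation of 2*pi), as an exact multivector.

Because a rotor carries half the rotation angle, composing 3 copies of this e23-plane rotor multiplies the phase: 3*(pi/3) = pi, hence R^3 = cos(pi) - sin(pi)*e23.
cos(pi) = -1 and sin(pi) = 0, so R^3 = -1. The total rotation 2*pi is 1 full turn, so every vector returns to itself, yet the rotor is -1, on the OTHER sheet of the double cover (an odd number of 2*pi turns).
Answer: -1


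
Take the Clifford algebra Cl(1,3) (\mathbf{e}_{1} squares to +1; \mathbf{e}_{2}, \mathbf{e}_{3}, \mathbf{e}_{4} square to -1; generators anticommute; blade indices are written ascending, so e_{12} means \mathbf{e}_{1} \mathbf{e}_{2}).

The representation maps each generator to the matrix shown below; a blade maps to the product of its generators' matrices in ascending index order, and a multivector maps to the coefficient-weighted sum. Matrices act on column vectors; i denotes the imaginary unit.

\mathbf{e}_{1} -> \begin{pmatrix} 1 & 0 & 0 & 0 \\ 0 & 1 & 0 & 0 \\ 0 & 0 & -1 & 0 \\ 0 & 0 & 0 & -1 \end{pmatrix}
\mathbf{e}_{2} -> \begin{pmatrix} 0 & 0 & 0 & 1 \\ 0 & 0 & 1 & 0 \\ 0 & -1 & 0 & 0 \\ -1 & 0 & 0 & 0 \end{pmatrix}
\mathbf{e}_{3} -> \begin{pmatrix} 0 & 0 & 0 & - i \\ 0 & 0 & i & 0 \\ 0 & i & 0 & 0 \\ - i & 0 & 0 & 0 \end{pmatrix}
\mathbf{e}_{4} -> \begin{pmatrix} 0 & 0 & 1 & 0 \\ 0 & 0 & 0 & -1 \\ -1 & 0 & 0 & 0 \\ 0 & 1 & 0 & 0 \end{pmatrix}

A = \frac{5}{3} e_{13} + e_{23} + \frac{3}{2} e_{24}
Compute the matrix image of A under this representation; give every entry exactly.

Bivector images (products of the table entries): rho(e_{13}) = rho(\mathbf{e}_{1})rho(\mathbf{e}_{3}) = \begin{pmatrix} 0 & 0 & 0 & - i \\ 0 & 0 & i & 0 \\ 0 & - i & 0 & 0 \\ i & 0 & 0 & 0 \end{pmatrix}; rho(e_{23}) = rho(\mathbf{e}_{2})rho(\mathbf{e}_{3}) = \begin{pmatrix} - i & 0 & 0 & 0 \\ 0 & i & 0 & 0 \\ 0 & 0 & - i & 0 \\ 0 & 0 & 0 & i \end{pmatrix}; rho(e_{24}) = rho(\mathbf{e}_{2})rho(\mathbf{e}_{4}) = \begin{pmatrix} 0 & 1 & 0 & 0 \\ -1 & 0 & 0 & 0 \\ 0 & 0 & 0 & 1 \\ 0 & 0 & -1 & 0 \end{pmatrix}.
M = (\frac{5}{3})*rho(e_{13}) + (1)*rho(e_{23}) + (\frac{3}{2})*rho(e_{24}), summed entrywise:
Answer: \begin{pmatrix} - i & \frac{3}{2} & 0 & - \frac{5 i}{3} \\ - \frac{3}{2} & i & \frac{5 i}{3} & 0 \\ 0 & - \frac{5 i}{3} & - i & \frac{3}{2} \\ \frac{5 i}{3} & 0 & - \frac{3}{2} & i \end{pmatrix}


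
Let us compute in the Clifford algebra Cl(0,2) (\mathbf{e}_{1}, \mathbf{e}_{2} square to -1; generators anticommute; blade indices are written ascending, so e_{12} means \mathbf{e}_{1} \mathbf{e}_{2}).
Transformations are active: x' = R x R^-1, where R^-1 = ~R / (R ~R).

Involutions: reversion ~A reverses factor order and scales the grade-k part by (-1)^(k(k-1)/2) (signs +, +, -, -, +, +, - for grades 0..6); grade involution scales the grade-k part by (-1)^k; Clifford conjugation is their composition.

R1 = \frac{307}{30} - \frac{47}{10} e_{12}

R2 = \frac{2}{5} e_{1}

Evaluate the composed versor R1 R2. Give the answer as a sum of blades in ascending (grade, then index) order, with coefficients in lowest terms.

Distribute over the terms of R2 (each basis-blade product reordered to ascending indices, repeated generators contracted through their squares):
R1 (\frac{2}{5} e_{1}) = \frac{307}{75} e_{1} - \frac{47}{25} e_{2}
Answer: \frac{307}{75} e_{1} - \frac{47}{25} e_{2}


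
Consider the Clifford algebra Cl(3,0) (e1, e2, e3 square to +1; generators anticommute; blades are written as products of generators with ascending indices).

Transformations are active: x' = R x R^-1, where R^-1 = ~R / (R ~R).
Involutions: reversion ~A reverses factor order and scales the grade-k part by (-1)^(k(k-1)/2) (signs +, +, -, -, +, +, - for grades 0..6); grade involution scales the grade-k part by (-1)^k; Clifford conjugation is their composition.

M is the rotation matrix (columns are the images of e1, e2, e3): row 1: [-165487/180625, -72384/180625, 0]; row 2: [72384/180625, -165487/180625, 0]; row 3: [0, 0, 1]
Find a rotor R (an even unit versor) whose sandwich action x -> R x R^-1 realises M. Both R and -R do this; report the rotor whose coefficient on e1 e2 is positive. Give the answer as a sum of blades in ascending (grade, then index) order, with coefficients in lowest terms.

Method: write R = a + b12*e1 e2 + b13*e1 e3 + b23*e2 e3 with a^2 + b12^2 + b13^2 + b23^2 = 1 (so R^-1 = ~R). Expanding the columns R e_j ~R gives tr M = 4a^2 - 1 and, from the antisymmetric part, M21 - M12 = -4a*b12, M13 - M31 = 4a*b13, M32 - M23 = -4a*b23.
Here tr M = -150349/180625, so a^2 = (1 + tr M)/4 = 7569/180625 and a = ±87/425. Taking a = 87/425: M21 - M12 = 144768/180625, M13 - M31 = 0, M32 - M23 = 0, giving b12 = -416/425, b13 = 0, b23 = 0, i.e. R = 87/425 - 416/425*e1 e2.
Its e1 e2 coefficient is negative, so report the other preimage -R.
Answer: -87/425 + 416/425*e1 e2. Note: both R and -R realise this M (trace -150349/180625); the covering map identifies them, and the e1 e2-coefficient sign is the tie-breaker.


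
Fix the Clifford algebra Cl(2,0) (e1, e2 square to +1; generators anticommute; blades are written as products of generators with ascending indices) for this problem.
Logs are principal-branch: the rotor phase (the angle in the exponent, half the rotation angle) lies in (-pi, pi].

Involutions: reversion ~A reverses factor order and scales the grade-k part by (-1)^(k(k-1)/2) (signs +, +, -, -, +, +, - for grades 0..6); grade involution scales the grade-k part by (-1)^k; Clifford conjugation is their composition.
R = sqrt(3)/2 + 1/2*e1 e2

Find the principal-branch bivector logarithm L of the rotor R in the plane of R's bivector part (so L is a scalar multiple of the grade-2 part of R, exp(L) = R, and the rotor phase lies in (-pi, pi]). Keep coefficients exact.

The scalar part of R is sqrt(3)/2, and that scalar determines the rotor phase on the principal branch; recovering the unit plane as bivector-part over sine of the phase gives L = phase * plane.
Concretely: cos(phase) = sqrt(3)/2 gives phase = ±pi/6, and since phase/sin(phase) is even the sign is immaterial: L = (phase/sin(phase)) * <R>_2 = (pi/3) * <R>_2.
Answer: pi/6*e1 e2
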